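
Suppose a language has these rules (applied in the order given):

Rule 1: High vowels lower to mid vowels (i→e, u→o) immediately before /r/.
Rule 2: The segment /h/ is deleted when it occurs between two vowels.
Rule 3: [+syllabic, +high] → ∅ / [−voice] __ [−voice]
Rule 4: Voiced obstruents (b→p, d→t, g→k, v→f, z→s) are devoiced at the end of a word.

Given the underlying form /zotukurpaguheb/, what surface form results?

Rule 1 (pre-rhotic lowering): /u/ is a high vowel immediately before /r/, so it lowers to [o]. /zotukurpaguheb/ → zotukorpaguheb.
Rule 2 (intervocalic h-deletion): /h/ occurs between vowels /u/ and /e/, so it deletes. /zotukorpaguheb/ → zotukorpagueb.
Rule 3 (high vowel syncope): /u/ is a high vowel flanked by voiceless consonants /t/ and /k/, so it deletes. /zotukorpagueb/ → zotkorpagueb.
Rule 4 (final devoicing): /b/ is a voiced obstruent in word-final position, so it devoices to [p]. /zotkorpagueb/ → zotkorpaguep.

zotkorpaguep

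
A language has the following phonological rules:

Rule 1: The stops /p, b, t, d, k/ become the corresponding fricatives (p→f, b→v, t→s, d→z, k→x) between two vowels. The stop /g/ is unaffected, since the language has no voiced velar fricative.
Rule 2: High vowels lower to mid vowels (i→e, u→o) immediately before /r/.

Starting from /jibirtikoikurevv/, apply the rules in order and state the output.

Rule 1 (intervocalic spirantization): /b/ is a stop between vowels /i/ and /i/, so it spirantizes to the fricative [v]. /k/ is a stop between vowels /i/ and /o/, so it spirantizes to the fricative [x]. /k/ is a stop between vowels /i/ and /u/, so it spirantizes to the fricative [x]. /jibirtikoikurevv/ → jivirtixoixurevv.
Rule 2 (pre-rhotic lowering): /i/ is a high vowel immediately before /r/, so it lowers to [e]. /u/ is a high vowel immediately before /r/, so it lowers to [o]. /jivirtixoixurevv/ → jivertixoixorevv.

jivertixoixorevv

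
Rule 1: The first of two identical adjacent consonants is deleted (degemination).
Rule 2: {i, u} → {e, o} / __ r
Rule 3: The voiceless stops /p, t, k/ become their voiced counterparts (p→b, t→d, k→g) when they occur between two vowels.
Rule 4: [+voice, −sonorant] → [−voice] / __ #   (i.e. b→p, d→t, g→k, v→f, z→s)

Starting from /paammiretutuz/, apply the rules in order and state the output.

Rule 1 (degemination): /mm/ is a geminate; the first /m/ deletes. /paammiretutuz/ → paamiretutuz.
Rule 2 (pre-rhotic lowering): /i/ is a high vowel immediately before /r/, so it lowers to [e]. /paamiretutuz/ → paameretutuz.
Rule 3 (intervocalic voicing): /t/ is a voiceless stop between vowels /e/ and /u/, so it voices to [d]. /t/ is a voiceless stop between vowels /u/ and /u/, so it voices to [d]. /paameretutuz/ → paamereduduz.
Rule 4 (final devoicing): /z/ is a voiced obstruent in word-final position, so it devoices to [s]. /paamereduduz/ → paameredudus.

paameredudus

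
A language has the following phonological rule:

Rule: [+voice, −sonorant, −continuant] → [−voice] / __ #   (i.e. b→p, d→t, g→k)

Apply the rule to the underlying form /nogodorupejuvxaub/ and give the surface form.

nogodorupejuvxaup

/b/ is a voiced stop in word-final position, so it devoices to [p].
The other instances of /g/, /d/ do not occur in the required environment and remain unchanged.
Surface form: [nogodorupejuvxaup].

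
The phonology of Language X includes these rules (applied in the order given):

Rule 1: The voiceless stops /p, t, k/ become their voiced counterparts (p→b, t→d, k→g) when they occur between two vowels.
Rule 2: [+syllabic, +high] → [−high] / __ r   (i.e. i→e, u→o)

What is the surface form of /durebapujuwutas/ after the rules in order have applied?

dorebabujuwudas

Rule 1 (intervocalic voicing): /p/ is a voiceless stop between vowels /a/ and /u/, so it voices to [b]. /t/ is a voiceless stop between vowels /u/ and /a/, so it voices to [d]. /durebapujuwutas/ → durebabujuwudas.
Rule 2 (pre-rhotic lowering): /u/ is a high vowel immediately before /r/, so it lowers to [o]. /durebabujuwudas/ → dorebabujuwudas.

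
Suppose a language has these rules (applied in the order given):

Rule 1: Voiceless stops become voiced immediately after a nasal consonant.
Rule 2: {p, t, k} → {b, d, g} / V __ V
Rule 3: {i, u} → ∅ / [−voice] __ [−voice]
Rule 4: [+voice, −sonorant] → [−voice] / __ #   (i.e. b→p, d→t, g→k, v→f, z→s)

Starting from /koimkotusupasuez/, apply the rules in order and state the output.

koimgodusubasues

Rule 1 (post-nasal voicing): /k/ is a voiceless stop immediately after the nasal /m/, so it voices to [g]. /koimkotusupasuez/ → koimgotusupasuez.
Rule 2 (intervocalic voicing): /t/ is a voiceless stop between vowels /o/ and /u/, so it voices to [d]. /p/ is a voiceless stop between vowels /u/ and /a/, so it voices to [b]. /koimgotusupasuez/ → koimgodusubasuez.
Rule 3 (high vowel syncope): no segment meets the environment; /koimgodusubasuez/ is unchanged.
Rule 4 (final devoicing): /z/ is a voiced obstruent in word-final position, so it devoices to [s]. /koimgodusubasuez/ → koimgodusubasues.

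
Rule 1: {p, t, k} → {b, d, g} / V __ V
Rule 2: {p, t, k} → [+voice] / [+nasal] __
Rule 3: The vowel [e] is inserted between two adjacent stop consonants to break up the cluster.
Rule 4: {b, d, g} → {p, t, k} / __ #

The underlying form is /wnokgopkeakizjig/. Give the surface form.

Rule 1 (intervocalic voicing): /k/ is a voiceless stop between vowels /a/ and /i/, so it voices to [g]. /wnokgopkeakizjig/ → wnokgopkeagizjig.
Rule 2 (post-nasal voicing): no segment meets the environment; /wnokgopkeagizjig/ is unchanged.
Rule 3 (stop-cluster e-epenthesis): /k/ and /g/ form a stop–stop cluster, so [e] is inserted between them. /p/ and /k/ form a stop–stop cluster, so [e] is inserted between them. /wnokgopkeagizjig/ → wnokegopekeagizjig.
Rule 4 (final devoicing): /g/ is a voiced stop in word-final position, so it devoices to [k]. /wnokegopekeagizjig/ → wnokegopekeagizjik.

wnokegopekeagizjik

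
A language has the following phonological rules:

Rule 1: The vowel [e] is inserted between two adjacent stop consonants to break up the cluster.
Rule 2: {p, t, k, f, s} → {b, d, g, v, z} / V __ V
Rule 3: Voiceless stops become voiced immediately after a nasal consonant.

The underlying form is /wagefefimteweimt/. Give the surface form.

Rule 1 (stop-cluster e-epenthesis): no segment meets the environment; /wagefefimteweimt/ is unchanged.
Rule 2 (intervocalic voicing): /f/ is a voiceless obstruent between vowels /e/ and /e/, so it voices to [v]. /f/ is a voiceless obstruent between vowels /e/ and /i/, so it voices to [v]. /wagefefimteweimt/ → wagevevimteweimt.
Rule 3 (post-nasal voicing): /t/ is a voiceless stop immediately after the nasal /m/, so it voices to [d]. /t/ is a voiceless stop immediately after the nasal /m/, so it voices to [d]. /wagevevimteweimt/ → wagevevimdeweimd.

wagevevimdeweimd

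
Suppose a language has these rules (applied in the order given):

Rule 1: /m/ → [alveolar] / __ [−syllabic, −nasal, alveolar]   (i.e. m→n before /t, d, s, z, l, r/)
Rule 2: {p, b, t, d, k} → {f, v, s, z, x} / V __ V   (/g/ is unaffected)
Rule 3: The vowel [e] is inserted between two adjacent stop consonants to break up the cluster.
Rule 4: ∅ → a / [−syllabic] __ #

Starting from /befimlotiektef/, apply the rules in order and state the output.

Rule 1 (nasal place assimilation): /m/ precedes the alveolar consonant /l/, so it assimilates in place to [n]. /befimlotiektef/ → befinlotiektef.
Rule 2 (intervocalic spirantization): /t/ is a stop between vowels /o/ and /i/, so it spirantizes to the fricative [s]. /befinlotiektef/ → befinlosiektef.
Rule 3 (stop-cluster e-epenthesis): /k/ and /t/ form a stop–stop cluster, so [e] is inserted between them. /befinlosiektef/ → befinlosieketef.
Rule 4 (final a-epenthesis): the form ends in the consonant /f/, so [a] is inserted word-finally. /befinlosieketef/ → befinlosieketefa.

befinlosieketefa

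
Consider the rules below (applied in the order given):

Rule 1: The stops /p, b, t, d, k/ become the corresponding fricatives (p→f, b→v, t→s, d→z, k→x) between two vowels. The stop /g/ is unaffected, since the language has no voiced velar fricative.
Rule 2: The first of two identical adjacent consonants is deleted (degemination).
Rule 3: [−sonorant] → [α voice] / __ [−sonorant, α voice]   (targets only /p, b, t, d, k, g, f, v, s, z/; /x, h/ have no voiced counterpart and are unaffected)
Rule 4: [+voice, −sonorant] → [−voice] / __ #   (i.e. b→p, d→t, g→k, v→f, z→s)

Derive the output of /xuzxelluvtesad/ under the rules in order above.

Rule 1 (intervocalic spirantization): no segment meets the environment; /xuzxelluvtesad/ is unchanged.
Rule 2 (degemination): /ll/ is a geminate; the first /l/ deletes. /xuzxelluvtesad/ → xuzxeluvtesad.
Rule 3 (regressive voicing assimilation): /z/ precedes the voiceless obstruent /x/, so it devoices to [s] by assimilation. /v/ precedes the voiceless obstruent /t/, so it devoices to [f] by assimilation. /xuzxeluvtesad/ → xusxeluftesad.
Rule 4 (final devoicing): /d/ is a voiced obstruent in word-final position, so it devoices to [t]. /xusxeluftesad/ → xusxeluftesat.

xusxeluftesat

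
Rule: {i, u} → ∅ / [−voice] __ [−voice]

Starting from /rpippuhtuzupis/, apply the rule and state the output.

/i/ is a high vowel flanked by voiceless consonants /p/ and /p/, so it deletes.
/u/ is a high vowel flanked by voiceless consonants /p/ and /h/, so it deletes.
/i/ is a high vowel flanked by voiceless consonants /p/ and /s/, so it deletes.
The other instances of /u/ do not occur in the required environment and remain unchanged.
Surface form: [rppphtuzups].

rppphtuzups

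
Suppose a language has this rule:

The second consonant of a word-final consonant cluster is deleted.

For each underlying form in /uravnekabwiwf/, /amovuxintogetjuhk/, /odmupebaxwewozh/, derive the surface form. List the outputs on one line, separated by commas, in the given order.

uravnekabwiw, amovuxintogetjuh, odmupebaxwewoz

/uravnekabwiwf/: /f/ is the second consonant of a word-final cluster /wf/, so it deletes. → [uravnekabwiw].
/amovuxintogetjuhk/: /k/ is the second consonant of a word-final cluster /hk/, so it deletes. → [amovuxintogetjuh].
/odmupebaxwewozh/: /h/ is the second consonant of a word-final cluster /zh/, so it deletes. → [odmupebaxwewoz].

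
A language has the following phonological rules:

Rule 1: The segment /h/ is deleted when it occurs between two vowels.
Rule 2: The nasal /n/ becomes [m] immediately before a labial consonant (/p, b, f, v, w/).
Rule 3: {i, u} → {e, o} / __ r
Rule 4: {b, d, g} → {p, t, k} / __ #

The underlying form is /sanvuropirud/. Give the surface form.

Rule 1 (intervocalic h-deletion): no segment meets the environment; /sanvuropirud/ is unchanged.
Rule 2 (nasal place assimilation): /n/ precedes the labial consonant /v/, so it assimilates in place to [m]. /sanvuropirud/ → samvuropirud.
Rule 3 (pre-rhotic lowering): /u/ is a high vowel immediately before /r/, so it lowers to [o]. /i/ is a high vowel immediately before /r/, so it lowers to [e]. /samvuropirud/ → samvoroperud.
Rule 4 (final devoicing): /d/ is a voiced stop in word-final position, so it devoices to [t]. /samvoroperud/ → samvoroperut.

samvoroperut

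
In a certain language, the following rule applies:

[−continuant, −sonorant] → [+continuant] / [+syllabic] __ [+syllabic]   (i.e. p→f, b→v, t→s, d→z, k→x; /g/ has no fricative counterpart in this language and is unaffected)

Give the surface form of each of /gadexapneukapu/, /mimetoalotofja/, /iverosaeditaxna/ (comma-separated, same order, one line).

gazexapneuxafu, mimesoalosofja, iverosaezisaxna

/gadexapneukapu/: /d/ is a stop between vowels /a/ and /e/, so it spirantizes to the fricative [z]. /k/ is a stop between vowels /u/ and /a/, so it spirantizes to the fricative [x]. /p/ is a stop between vowels /a/ and /u/, so it spirantizes to the fricative [f]. → [gazexapneuxafu].
/mimetoalotofja/: /t/ is a stop between vowels /e/ and /o/, so it spirantizes to the fricative [s]. /t/ is a stop between vowels /o/ and /o/, so it spirantizes to the fricative [s]. → [mimesoalosofja].
/iverosaeditaxna/: /d/ is a stop between vowels /e/ and /i/, so it spirantizes to the fricative [z]. /t/ is a stop between vowels /i/ and /a/, so it spirantizes to the fricative [s]. → [iverosaezisaxna].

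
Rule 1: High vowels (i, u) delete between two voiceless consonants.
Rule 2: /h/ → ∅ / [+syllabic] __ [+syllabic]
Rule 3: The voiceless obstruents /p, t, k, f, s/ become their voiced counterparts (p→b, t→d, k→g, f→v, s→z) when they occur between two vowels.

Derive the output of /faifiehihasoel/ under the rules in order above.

faiviehhazoel

Rule 1 (high vowel syncope): /i/ is a high vowel flanked by voiceless consonants /h/ and /h/, so it deletes. /faifiehihasoel/ → faifiehhasoel.
Rule 2 (intervocalic h-deletion): no segment meets the environment; /faifiehhasoel/ is unchanged.
Rule 3 (intervocalic voicing): /f/ is a voiceless obstruent between vowels /i/ and /i/, so it voices to [v]. /s/ is a voiceless obstruent between vowels /a/ and /o/, so it voices to [z]. /faifiehhasoel/ → faiviehhazoel.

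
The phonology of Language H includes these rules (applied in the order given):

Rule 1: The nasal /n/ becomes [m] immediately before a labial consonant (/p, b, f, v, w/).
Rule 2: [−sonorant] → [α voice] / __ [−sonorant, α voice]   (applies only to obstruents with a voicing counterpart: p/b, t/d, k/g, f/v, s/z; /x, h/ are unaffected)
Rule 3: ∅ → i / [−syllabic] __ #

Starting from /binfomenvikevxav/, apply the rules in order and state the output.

bimfomemvikefxavi

Rule 1 (nasal place assimilation): /n/ precedes the labial consonant /f/, so it assimilates in place to [m]. /n/ precedes the labial consonant /v/, so it assimilates in place to [m]. /binfomenvikevxav/ → bimfomemvikevxav.
Rule 2 (regressive voicing assimilation): /v/ precedes the voiceless obstruent /x/, so it devoices to [f] by assimilation. /bimfomemvikevxav/ → bimfomemvikefxav.
Rule 3 (final i-epenthesis): the form ends in the consonant /v/, so [i] is inserted word-finally. /bimfomemvikefxav/ → bimfomemvikefxavi.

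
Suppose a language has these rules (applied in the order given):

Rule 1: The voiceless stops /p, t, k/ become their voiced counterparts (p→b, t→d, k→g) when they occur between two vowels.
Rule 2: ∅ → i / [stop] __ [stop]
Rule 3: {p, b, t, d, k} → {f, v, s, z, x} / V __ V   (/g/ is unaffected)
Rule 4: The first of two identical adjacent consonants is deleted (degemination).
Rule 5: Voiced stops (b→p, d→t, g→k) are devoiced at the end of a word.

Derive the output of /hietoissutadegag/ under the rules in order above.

Rule 1 (intervocalic voicing): /t/ is a voiceless stop between vowels /e/ and /o/, so it voices to [d]. /t/ is a voiceless stop between vowels /u/ and /a/, so it voices to [d]. /hietoissutadegag/ → hiedoissudadegag.
Rule 2 (stop-cluster i-epenthesis): no segment meets the environment; /hiedoissudadegag/ is unchanged.
Rule 3 (intervocalic spirantization): /d/ is a stop between vowels /e/ and /o/, so it spirantizes to the fricative [z]. /d/ is a stop between vowels /u/ and /a/, so it spirantizes to the fricative [z]. /d/ is a stop between vowels /a/ and /e/, so it spirantizes to the fricative [z]. /hiedoissudadegag/ → hiezoissuzazegag.
Rule 4 (degemination): /ss/ is a geminate; the first /s/ deletes. /hiezoissuzazegag/ → hiezoisuzazegag.
Rule 5 (final devoicing): /g/ is a voiced stop in word-final position, so it devoices to [k]. /hiezoisuzazegag/ → hiezoisuzazegak.

hiezoisuzazegak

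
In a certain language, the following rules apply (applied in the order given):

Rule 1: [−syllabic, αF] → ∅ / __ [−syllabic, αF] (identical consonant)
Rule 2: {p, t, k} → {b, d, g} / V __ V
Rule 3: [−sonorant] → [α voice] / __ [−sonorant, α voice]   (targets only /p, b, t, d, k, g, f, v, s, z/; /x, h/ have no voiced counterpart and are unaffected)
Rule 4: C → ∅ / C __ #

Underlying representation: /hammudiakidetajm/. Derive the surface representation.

hamudiagidedaj

Rule 1 (degemination): /mm/ is a geminate; the first /m/ deletes. /hammudiakidetajm/ → hamudiakidetajm.
Rule 2 (intervocalic voicing): /k/ is a voiceless stop between vowels /a/ and /i/, so it voices to [g]. /t/ is a voiceless stop between vowels /e/ and /a/, so it voices to [d]. /hamudiakidetajm/ → hamudiagidedajm.
Rule 3 (regressive voicing assimilation): no segment meets the environment; /hamudiagidedajm/ is unchanged.
Rule 4 (final cluster simplification): /m/ is the second consonant of a word-final cluster /jm/, so it deletes. /hamudiagidedajm/ → hamudiagidedaj.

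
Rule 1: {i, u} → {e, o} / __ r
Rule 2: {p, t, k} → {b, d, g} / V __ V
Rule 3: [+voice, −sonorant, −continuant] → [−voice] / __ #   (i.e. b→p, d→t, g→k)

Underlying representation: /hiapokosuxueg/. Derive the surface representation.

Rule 1 (pre-rhotic lowering): no segment meets the environment; /hiapokosuxueg/ is unchanged.
Rule 2 (intervocalic voicing): /p/ is a voiceless stop between vowels /a/ and /o/, so it voices to [b]. /k/ is a voiceless stop between vowels /o/ and /o/, so it voices to [g]. /hiapokosuxueg/ → hiabogosuxueg.
Rule 3 (final devoicing): /g/ is a voiced stop in word-final position, so it devoices to [k]. /hiabogosuxueg/ → hiabogosuxuek.

hiabogosuxuek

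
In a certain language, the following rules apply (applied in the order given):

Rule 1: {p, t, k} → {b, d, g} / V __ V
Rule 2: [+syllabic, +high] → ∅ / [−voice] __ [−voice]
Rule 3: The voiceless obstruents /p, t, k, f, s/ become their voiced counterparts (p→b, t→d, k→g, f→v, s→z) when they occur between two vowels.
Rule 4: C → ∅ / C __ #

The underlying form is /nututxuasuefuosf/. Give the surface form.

Rule 1 (intervocalic voicing): /t/ is a voiceless stop between vowels /u/ and /u/, so it voices to [d]. /nututxuasuefuosf/ → nudutxuasuefuosf.
Rule 2 (high vowel syncope): no segment meets the environment; /nudutxuasuefuosf/ is unchanged.
Rule 3 (intervocalic voicing): /s/ is a voiceless obstruent between vowels /a/ and /u/, so it voices to [z]. /f/ is a voiceless obstruent between vowels /e/ and /u/, so it voices to [v]. /nudutxuasuefuosf/ → nudutxuazuevuosf.
Rule 4 (final cluster simplification): /f/ is the second consonant of a word-final cluster /sf/, so it deletes. /nudutxuazuevuosf/ → nudutxuazuevuos.

nudutxuazuevuos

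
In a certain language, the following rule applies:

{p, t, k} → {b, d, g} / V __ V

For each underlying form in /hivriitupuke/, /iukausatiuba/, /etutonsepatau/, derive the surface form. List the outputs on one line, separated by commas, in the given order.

hivriidubuge, iugausadiuba, edudonsebadau

/hivriitupuke/: /t/ is a voiceless stop between vowels /i/ and /u/, so it voices to [d]. /p/ is a voiceless stop between vowels /u/ and /u/, so it voices to [b]. /k/ is a voiceless stop between vowels /u/ and /e/, so it voices to [g]. → [hivriidubuge].
/iukausatiuba/: /k/ is a voiceless stop between vowels /u/ and /a/, so it voices to [g]. /t/ is a voiceless stop between vowels /a/ and /i/, so it voices to [d]. → [iugausadiuba].
/etutonsepatau/: /t/ is a voiceless stop between vowels /e/ and /u/, so it voices to [d]. /t/ is a voiceless stop between vowels /u/ and /o/, so it voices to [d]. /p/ is a voiceless stop between vowels /e/ and /a/, so it voices to [b]. /t/ is a voiceless stop between vowels /a/ and /a/, so it voices to [d]. → [edudonsebadau].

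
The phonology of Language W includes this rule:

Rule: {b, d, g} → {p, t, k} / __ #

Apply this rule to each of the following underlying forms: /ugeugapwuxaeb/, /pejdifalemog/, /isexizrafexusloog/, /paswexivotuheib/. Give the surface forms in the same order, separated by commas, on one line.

/ugeugapwuxaeb/: /b/ is a voiced stop in word-final position, so it devoices to [p]. → [ugeugapwuxaep].
/pejdifalemog/: /g/ is a voiced stop in word-final position, so it devoices to [k]. → [pejdifalemok].
/isexizrafexusloog/: /g/ is a voiced stop in word-final position, so it devoices to [k]. → [isexizrafexuslook].
/paswexivotuheib/: /b/ is a voiced stop in word-final position, so it devoices to [p]. → [paswexivotuheip].

ugeugapwuxaep, pejdifalemok, isexizrafexuslook, paswexivotuheip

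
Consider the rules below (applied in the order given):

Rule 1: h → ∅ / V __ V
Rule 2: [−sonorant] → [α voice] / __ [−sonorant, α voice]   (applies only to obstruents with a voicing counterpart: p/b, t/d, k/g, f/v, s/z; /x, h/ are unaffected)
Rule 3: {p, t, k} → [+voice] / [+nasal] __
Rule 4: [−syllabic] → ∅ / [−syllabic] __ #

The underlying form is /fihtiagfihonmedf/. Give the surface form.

fihtiakfionmet

Rule 1 (intervocalic h-deletion): /h/ occurs between vowels /i/ and /o/, so it deletes. /fihtiagfihonmedf/ → fihtiagfionmedf.
Rule 2 (regressive voicing assimilation): /g/ precedes the voiceless obstruent /f/, so it devoices to [k] by assimilation. /d/ precedes the voiceless obstruent /f/, so it devoices to [t] by assimilation. /fihtiagfionmedf/ → fihtiakfionmetf.
Rule 3 (post-nasal voicing): no segment meets the environment; /fihtiakfionmetf/ is unchanged.
Rule 4 (final cluster simplification): /f/ is the second consonant of a word-final cluster /tf/, so it deletes. /fihtiakfionmetf/ → fihtiakfionmet.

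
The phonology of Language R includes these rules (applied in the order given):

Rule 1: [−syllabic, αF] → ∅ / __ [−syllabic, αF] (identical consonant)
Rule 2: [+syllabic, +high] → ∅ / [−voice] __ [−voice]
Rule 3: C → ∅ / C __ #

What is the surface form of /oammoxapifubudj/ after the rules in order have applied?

oamoxapfubud

Rule 1 (degemination): /mm/ is a geminate; the first /m/ deletes. /oammoxapifubudj/ → oamoxapifubudj.
Rule 2 (high vowel syncope): /i/ is a high vowel flanked by voiceless consonants /p/ and /f/, so it deletes. /oamoxapifubudj/ → oamoxapfubudj.
Rule 3 (final cluster simplification): /j/ is the second consonant of a word-final cluster /dj/, so it deletes. /oamoxapfubudj/ → oamoxapfubud.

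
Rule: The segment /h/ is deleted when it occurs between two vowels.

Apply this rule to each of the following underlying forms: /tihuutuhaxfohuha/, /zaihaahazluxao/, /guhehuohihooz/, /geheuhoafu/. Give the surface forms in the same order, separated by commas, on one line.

tiuutuaxfoua, zaiaaazluxao, gueuoiooz, geeuoafu

/tihuutuhaxfohuha/: /h/ occurs between vowels /i/ and /u/, so it deletes. /h/ occurs between vowels /u/ and /a/, so it deletes. /h/ occurs between vowels /o/ and /u/, so it deletes. /h/ occurs between vowels /u/ and /a/, so it deletes. → [tiuutuaxfoua].
/zaihaahazluxao/: /h/ occurs between vowels /i/ and /a/, so it deletes. /h/ occurs between vowels /a/ and /a/, so it deletes. → [zaiaaazluxao].
/guhehuohihooz/: /h/ occurs between vowels /u/ and /e/, so it deletes. /h/ occurs between vowels /e/ and /u/, so it deletes. /h/ occurs between vowels /o/ and /i/, so it deletes. /h/ occurs between vowels /i/ and /o/, so it deletes. → [gueuoiooz].
/geheuhoafu/: /h/ occurs between vowels /e/ and /e/, so it deletes. /h/ occurs between vowels /u/ and /o/, so it deletes. → [geeuoafu].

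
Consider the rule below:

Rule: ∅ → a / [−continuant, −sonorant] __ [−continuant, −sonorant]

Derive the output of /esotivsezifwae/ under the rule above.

esotivsezifwae

No segment of /esotivsezifwae/ meets the structural description of the rule, so the form surfaces unchanged.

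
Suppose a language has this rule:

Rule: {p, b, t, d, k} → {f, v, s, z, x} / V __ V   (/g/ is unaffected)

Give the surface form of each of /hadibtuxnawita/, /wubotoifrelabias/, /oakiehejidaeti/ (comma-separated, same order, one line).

/hadibtuxnawita/: /d/ is a stop between vowels /a/ and /i/, so it spirantizes to the fricative [z]. /t/ is a stop between vowels /i/ and /a/, so it spirantizes to the fricative [s]. → [hazibtuxnawisa].
/wubotoifrelabias/: /b/ is a stop between vowels /u/ and /o/, so it spirantizes to the fricative [v]. /t/ is a stop between vowels /o/ and /o/, so it spirantizes to the fricative [s]. /b/ is a stop between vowels /a/ and /i/, so it spirantizes to the fricative [v]. → [wuvosoifrelavias].
/oakiehejidaeti/: /k/ is a stop between vowels /a/ and /i/, so it spirantizes to the fricative [x]. /d/ is a stop between vowels /i/ and /a/, so it spirantizes to the fricative [z]. /t/ is a stop between vowels /e/ and /i/, so it spirantizes to the fricative [s]. → [oaxiehejizaesi].

hazibtuxnawisa, wuvosoifrelavias, oaxiehejizaesi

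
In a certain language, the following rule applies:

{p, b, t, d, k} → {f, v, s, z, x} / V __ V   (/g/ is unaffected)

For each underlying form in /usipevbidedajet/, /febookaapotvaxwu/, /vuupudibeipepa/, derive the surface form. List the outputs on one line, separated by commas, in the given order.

usifevbizezajet, fevooxaafotvaxwu, vuufuziveifefa

/usipevbidedajet/: /p/ is a stop between vowels /i/ and /e/, so it spirantizes to the fricative [f]. /d/ is a stop between vowels /i/ and /e/, so it spirantizes to the fricative [z]. /d/ is a stop between vowels /e/ and /a/, so it spirantizes to the fricative [z]. → [usifevbizezajet].
/febookaapotvaxwu/: /b/ is a stop between vowels /e/ and /o/, so it spirantizes to the fricative [v]. /k/ is a stop between vowels /o/ and /a/, so it spirantizes to the fricative [x]. /p/ is a stop between vowels /a/ and /o/, so it spirantizes to the fricative [f]. → [fevooxaafotvaxwu].
/vuupudibeipepa/: /p/ is a stop between vowels /u/ and /u/, so it spirantizes to the fricative [f]. /d/ is a stop between vowels /u/ and /i/, so it spirantizes to the fricative [z]. /b/ is a stop between vowels /i/ and /e/, so it spirantizes to the fricative [v]. /p/ is a stop between vowels /i/ and /e/, so it spirantizes to the fricative [f]. /p/ is a stop between vowels /e/ and /a/, so it spirantizes to the fricative [f]. → [vuufuziveifefa].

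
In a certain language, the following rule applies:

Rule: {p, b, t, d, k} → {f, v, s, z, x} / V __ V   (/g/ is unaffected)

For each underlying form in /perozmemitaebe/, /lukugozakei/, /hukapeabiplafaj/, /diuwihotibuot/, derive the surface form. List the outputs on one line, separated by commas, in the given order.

/perozmemitaebe/: /t/ is a stop between vowels /i/ and /a/, so it spirantizes to the fricative [s]. /b/ is a stop between vowels /e/ and /e/, so it spirantizes to the fricative [v]. → [perozmemisaeve].
/lukugozakei/: /k/ is a stop between vowels /u/ and /u/, so it spirantizes to the fricative [x]. /k/ is a stop between vowels /a/ and /e/, so it spirantizes to the fricative [x]. → [luxugozaxei].
/hukapeabiplafaj/: /k/ is a stop between vowels /u/ and /a/, so it spirantizes to the fricative [x]. /p/ is a stop between vowels /a/ and /e/, so it spirantizes to the fricative [f]. /b/ is a stop between vowels /a/ and /i/, so it spirantizes to the fricative [v]. → [huxafeaviplafaj].
/diuwihotibuot/: /t/ is a stop between vowels /o/ and /i/, so it spirantizes to the fricative [s]. /b/ is a stop between vowels /i/ and /u/, so it spirantizes to the fricative [v]. → [diuwihosivuot].

perozmemisaeve, luxugozaxei, huxafeaviplafaj, diuwihosivuot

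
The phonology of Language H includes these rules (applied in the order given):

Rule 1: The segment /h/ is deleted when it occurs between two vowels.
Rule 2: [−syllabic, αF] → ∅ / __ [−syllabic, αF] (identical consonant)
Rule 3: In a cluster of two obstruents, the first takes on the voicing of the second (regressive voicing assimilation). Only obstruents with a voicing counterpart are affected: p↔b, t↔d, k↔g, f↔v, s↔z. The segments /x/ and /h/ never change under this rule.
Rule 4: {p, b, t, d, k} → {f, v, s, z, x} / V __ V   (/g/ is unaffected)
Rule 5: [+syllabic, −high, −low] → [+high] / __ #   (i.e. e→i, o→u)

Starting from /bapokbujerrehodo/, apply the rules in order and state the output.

bafogbujereozu

Rule 1 (intervocalic h-deletion): /h/ occurs between vowels /e/ and /o/, so it deletes. /bapokbujerrehodo/ → bapokbujerreodo.
Rule 2 (degemination): /rr/ is a geminate; the first /r/ deletes. /bapokbujerreodo/ → bapokbujereodo.
Rule 3 (regressive voicing assimilation): /k/ precedes the voiced obstruent /b/, so it voices to [g] by assimilation. /bapokbujereodo/ → bapogbujereodo.
Rule 4 (intervocalic spirantization): /p/ is a stop between vowels /a/ and /o/, so it spirantizes to the fricative [f]. /d/ is a stop between vowels /o/ and /o/, so it spirantizes to the fricative [z]. /bapogbujereodo/ → bafogbujereozo.
Rule 5 (final vowel raising): /o/ is a mid vowel in word-final position, so it raises to [u]. /bafogbujereozo/ → bafogbujereozu.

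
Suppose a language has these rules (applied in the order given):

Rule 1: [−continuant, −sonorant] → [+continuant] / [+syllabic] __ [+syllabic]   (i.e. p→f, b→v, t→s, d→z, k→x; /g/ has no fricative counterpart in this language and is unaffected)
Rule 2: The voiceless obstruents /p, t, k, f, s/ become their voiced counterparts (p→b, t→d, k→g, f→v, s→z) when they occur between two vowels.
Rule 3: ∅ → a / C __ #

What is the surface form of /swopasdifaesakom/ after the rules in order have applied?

swovasdivaezaxoma

Rule 1 (intervocalic spirantization): /p/ is a stop between vowels /o/ and /a/, so it spirantizes to the fricative [f]. /k/ is a stop between vowels /a/ and /o/, so it spirantizes to the fricative [x]. /swopasdifaesakom/ → swofasdifaesaxom.
Rule 2 (intervocalic voicing): /f/ is a voiceless obstruent between vowels /o/ and /a/, so it voices to [v]. /f/ is a voiceless obstruent between vowels /i/ and /a/, so it voices to [v]. /s/ is a voiceless obstruent between vowels /e/ and /a/, so it voices to [z]. /swofasdifaesaxom/ → swovasdivaezaxom.
Rule 3 (final a-epenthesis): the form ends in the consonant /m/, so [a] is inserted word-finally. /swovasdivaezaxom/ → swovasdivaezaxoma.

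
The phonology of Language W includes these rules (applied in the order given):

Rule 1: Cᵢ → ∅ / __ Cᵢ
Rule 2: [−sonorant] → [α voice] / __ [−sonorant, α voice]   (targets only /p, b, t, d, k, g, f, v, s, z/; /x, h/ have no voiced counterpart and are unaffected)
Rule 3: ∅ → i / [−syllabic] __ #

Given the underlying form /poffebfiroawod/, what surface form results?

Rule 1 (degemination): /ff/ is a geminate; the first /f/ deletes. /poffebfiroawod/ → pofebfiroawod.
Rule 2 (regressive voicing assimilation): /b/ precedes the voiceless obstruent /f/, so it devoices to [p] by assimilation. /pofebfiroawod/ → pofepfiroawod.
Rule 3 (final i-epenthesis): the form ends in the consonant /d/, so [i] is inserted word-finally. /pofepfiroawod/ → pofepfiroawodi.

pofepfiroawodi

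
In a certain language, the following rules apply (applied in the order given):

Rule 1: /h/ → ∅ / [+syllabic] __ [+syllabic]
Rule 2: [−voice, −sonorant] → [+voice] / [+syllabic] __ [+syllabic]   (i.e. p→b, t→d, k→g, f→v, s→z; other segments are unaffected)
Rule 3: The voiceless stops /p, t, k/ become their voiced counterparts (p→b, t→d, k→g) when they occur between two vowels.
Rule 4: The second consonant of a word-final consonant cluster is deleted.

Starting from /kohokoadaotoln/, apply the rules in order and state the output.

koogoadaodol

Rule 1 (intervocalic h-deletion): /h/ occurs between vowels /o/ and /o/, so it deletes. /kohokoadaotoln/ → kookoadaotoln.
Rule 2 (intervocalic voicing): /k/ is a voiceless obstruent between vowels /o/ and /o/, so it voices to [g]. /t/ is a voiceless obstruent between vowels /o/ and /o/, so it voices to [d]. /kookoadaotoln/ → koogoadaodoln.
Rule 3 (intervocalic voicing): no segment meets the environment; /koogoadaodoln/ is unchanged.
Rule 4 (final cluster simplification): /n/ is the second consonant of a word-final cluster /ln/, so it deletes. /koogoadaodoln/ → koogoadaodol.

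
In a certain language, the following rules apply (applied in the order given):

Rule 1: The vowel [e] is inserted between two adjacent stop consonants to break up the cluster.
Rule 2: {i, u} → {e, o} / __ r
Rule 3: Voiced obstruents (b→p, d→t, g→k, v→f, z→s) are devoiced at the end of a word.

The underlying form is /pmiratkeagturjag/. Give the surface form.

Rule 1 (stop-cluster e-epenthesis): /t/ and /k/ form a stop–stop cluster, so [e] is inserted between them. /g/ and /t/ form a stop–stop cluster, so [e] is inserted between them. /pmiratkeagturjag/ → pmiratekeageturjag.
Rule 2 (pre-rhotic lowering): /i/ is a high vowel immediately before /r/, so it lowers to [e]. /u/ is a high vowel immediately before /r/, so it lowers to [o]. /pmiratekeageturjag/ → pmeratekeagetorjag.
Rule 3 (final devoicing): /g/ is a voiced obstruent in word-final position, so it devoices to [k]. /pmeratekeagetorjag/ → pmeratekeagetorjak.

pmeratekeagetorjak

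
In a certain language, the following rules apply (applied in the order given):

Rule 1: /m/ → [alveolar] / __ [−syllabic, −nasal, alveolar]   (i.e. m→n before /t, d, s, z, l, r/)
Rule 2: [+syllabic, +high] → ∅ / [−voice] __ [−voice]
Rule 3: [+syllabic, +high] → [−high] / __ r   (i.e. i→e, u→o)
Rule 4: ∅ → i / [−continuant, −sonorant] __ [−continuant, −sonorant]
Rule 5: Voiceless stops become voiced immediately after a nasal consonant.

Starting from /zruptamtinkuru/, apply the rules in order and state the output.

Rule 1 (nasal place assimilation): /m/ precedes the alveolar consonant /t/, so it assimilates in place to [n]. /zruptamtinkuru/ → zruptantinkuru.
Rule 2 (high vowel syncope): no segment meets the environment; /zruptantinkuru/ is unchanged.
Rule 3 (pre-rhotic lowering): /u/ is a high vowel immediately before /r/, so it lowers to [o]. /zruptantinkuru/ → zruptantinkoru.
Rule 4 (stop-cluster i-epenthesis): /p/ and /t/ form a stop–stop cluster, so [i] is inserted between them. /zruptantinkoru/ → zrupitantinkoru.
Rule 5 (post-nasal voicing): /t/ is a voiceless stop immediately after the nasal /n/, so it voices to [d]. /k/ is a voiceless stop immediately after the nasal /n/, so it voices to [g]. /zrupitantinkoru/ → zrupitandingoru.

zrupitandingoru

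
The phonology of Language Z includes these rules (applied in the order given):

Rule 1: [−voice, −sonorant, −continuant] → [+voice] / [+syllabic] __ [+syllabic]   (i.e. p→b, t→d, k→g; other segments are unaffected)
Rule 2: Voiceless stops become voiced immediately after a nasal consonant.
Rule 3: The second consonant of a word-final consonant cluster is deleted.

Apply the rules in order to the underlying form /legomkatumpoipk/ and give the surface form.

Rule 1 (intervocalic voicing): /t/ is a voiceless stop between vowels /a/ and /u/, so it voices to [d]. /legomkatumpoipk/ → legomkadumpoipk.
Rule 2 (post-nasal voicing): /k/ is a voiceless stop immediately after the nasal /m/, so it voices to [g]. /p/ is a voiceless stop immediately after the nasal /m/, so it voices to [b]. /legomkadumpoipk/ → legomgadumboipk.
Rule 3 (final cluster simplification): /k/ is the second consonant of a word-final cluster /pk/, so it deletes. /legomgadumboipk/ → legomgadumboip.

legomgadumboip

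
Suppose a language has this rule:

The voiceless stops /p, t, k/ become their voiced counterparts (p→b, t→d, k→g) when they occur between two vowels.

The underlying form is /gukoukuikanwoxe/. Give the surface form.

gugouguiganwoxe

/k/ is a voiceless stop between vowels /u/ and /o/, so it voices to [g].
/k/ is a voiceless stop between vowels /u/ and /u/, so it voices to [g].
/k/ is a voiceless stop between vowels /i/ and /a/, so it voices to [g].
Surface form: [gugouguiganwoxe].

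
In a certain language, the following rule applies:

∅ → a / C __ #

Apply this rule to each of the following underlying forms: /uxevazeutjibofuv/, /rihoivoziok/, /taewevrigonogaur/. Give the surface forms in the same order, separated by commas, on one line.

uxevazeutjibofuva, rihoivozioka, taewevrigonogaura

/uxevazeutjibofuv/: the form ends in the consonant /v/, so [a] is inserted word-finally. → [uxevazeutjibofuva].
/rihoivoziok/: the form ends in the consonant /k/, so [a] is inserted word-finally. → [rihoivozioka].
/taewevrigonogaur/: the form ends in the consonant /r/, so [a] is inserted word-finally. → [taewevrigonogaura].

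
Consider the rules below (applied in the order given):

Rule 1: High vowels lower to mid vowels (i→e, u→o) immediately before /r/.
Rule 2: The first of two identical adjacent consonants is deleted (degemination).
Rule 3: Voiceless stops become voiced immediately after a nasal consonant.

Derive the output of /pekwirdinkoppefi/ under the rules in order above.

pekwerdingopefi

Rule 1 (pre-rhotic lowering): /i/ is a high vowel immediately before /r/, so it lowers to [e]. /pekwirdinkoppefi/ → pekwerdinkoppefi.
Rule 2 (degemination): /pp/ is a geminate; the first /p/ deletes. /pekwerdinkoppefi/ → pekwerdinkopefi.
Rule 3 (post-nasal voicing): /k/ is a voiceless stop immediately after the nasal /n/, so it voices to [g]. /pekwerdinkopefi/ → pekwerdingopefi.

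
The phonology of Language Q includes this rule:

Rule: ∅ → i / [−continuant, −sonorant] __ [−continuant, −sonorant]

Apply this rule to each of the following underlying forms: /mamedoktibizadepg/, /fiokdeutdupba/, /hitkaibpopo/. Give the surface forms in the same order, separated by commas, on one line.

mamedokitibizadepig, fiokideutidupiba, hitikaibipopo

/mamedoktibizadepg/: /k/ and /t/ form a stop–stop cluster, so [i] is inserted between them. /p/ and /g/ form a stop–stop cluster, so [i] is inserted between them. → [mamedokitibizadepig].
/fiokdeutdupba/: /k/ and /d/ form a stop–stop cluster, so [i] is inserted between them. /t/ and /d/ form a stop–stop cluster, so [i] is inserted between them. /p/ and /b/ form a stop–stop cluster, so [i] is inserted between them. → [fiokideutidupiba].
/hitkaibpopo/: /t/ and /k/ form a stop–stop cluster, so [i] is inserted between them. /b/ and /p/ form a stop–stop cluster, so [i] is inserted between them. → [hitikaibipopo].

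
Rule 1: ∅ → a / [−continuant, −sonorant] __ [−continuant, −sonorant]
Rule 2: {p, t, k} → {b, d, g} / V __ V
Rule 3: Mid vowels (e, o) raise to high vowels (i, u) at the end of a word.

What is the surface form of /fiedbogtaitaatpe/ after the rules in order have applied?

fiedabogadaidaadabi

Rule 1 (stop-cluster a-epenthesis): /d/ and /b/ form a stop–stop cluster, so [a] is inserted between them. /g/ and /t/ form a stop–stop cluster, so [a] is inserted between them. /t/ and /p/ form a stop–stop cluster, so [a] is inserted between them. /fiedbogtaitaatpe/ → fiedabogataitaatape.
Rule 2 (intervocalic voicing): /t/ is a voiceless stop between vowels /a/ and /a/, so it voices to [d]. /t/ is a voiceless stop between vowels /i/ and /a/, so it voices to [d]. /t/ is a voiceless stop between vowels /a/ and /a/, so it voices to [d]. /p/ is a voiceless stop between vowels /a/ and /e/, so it voices to [b]. /fiedabogataitaatape/ → fiedabogadaidaadabe.
Rule 3 (final vowel raising): /e/ is a mid vowel in word-final position, so it raises to [i]. /fiedabogadaidaadabe/ → fiedabogadaidaadabi.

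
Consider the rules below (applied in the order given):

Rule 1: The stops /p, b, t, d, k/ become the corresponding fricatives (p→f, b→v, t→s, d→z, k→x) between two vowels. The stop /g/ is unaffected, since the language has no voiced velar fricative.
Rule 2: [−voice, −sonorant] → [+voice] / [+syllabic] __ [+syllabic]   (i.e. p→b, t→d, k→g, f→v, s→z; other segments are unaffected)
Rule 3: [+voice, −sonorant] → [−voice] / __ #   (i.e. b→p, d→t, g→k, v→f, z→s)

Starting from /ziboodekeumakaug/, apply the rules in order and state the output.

Rule 1 (intervocalic spirantization): /b/ is a stop between vowels /i/ and /o/, so it spirantizes to the fricative [v]. /d/ is a stop between vowels /o/ and /e/, so it spirantizes to the fricative [z]. /k/ is a stop between vowels /e/ and /e/, so it spirantizes to the fricative [x]. /k/ is a stop between vowels /a/ and /a/, so it spirantizes to the fricative [x]. /ziboodekeumakaug/ → zivoozexeumaxaug.
Rule 2 (intervocalic voicing): no segment meets the environment; /zivoozexeumaxaug/ is unchanged.
Rule 3 (final devoicing): /g/ is a voiced obstruent in word-final position, so it devoices to [k]. /zivoozexeumaxaug/ → zivoozexeumaxauk.

zivoozexeumaxauk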